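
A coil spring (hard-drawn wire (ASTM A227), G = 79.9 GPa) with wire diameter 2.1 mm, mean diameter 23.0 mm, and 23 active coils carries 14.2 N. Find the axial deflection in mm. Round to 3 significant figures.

20.5 mm

k = Gd⁴/(8D³N_a) = (79.9×10³)(2.1⁴)/(8·23.0³·23) = 0.6941 N/mm
δ = F/k = 14.2 / 0.6941 = 20.458 mm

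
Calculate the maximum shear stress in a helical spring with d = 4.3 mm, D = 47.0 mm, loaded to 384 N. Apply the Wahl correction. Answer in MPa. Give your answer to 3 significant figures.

654 MPa

Spring index C = D/d = 47.0/4.3 = 10.9302
K_W = (4C−1)/(4C−4) + 0.615/C = 42.721/39.721 + 0.0563 = 1.1318
τ₀ = 8FD/(πd³) = 8·384·47.0/(π·4.3³) = 144384/249.78 = 578.05 MPa
τ_max = K·τ₀ = 1.1318 × 578.05 = 654.23 MPa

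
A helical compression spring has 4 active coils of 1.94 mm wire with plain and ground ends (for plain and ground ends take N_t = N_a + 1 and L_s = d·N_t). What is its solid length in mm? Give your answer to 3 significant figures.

9.70 mm

plain and ground ends: N_t = N_a + 1 = 4 + 1 = 5
L_s = d·N_t = 1.94 × 5 = 9.7 mm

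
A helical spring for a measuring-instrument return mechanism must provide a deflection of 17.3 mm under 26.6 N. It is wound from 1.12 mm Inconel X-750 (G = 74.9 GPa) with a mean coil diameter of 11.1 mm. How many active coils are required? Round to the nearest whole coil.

Required rate k = F/δ = 26.6/17.3 = 1.5376 N/mm
N_a = Gd⁴/(8D³k) = (74.9×10³ × 1.12⁴)/(8 × 11.1³ × 1.5376)
    = 117857 / 16822.7 = 7.006 → 7 coils

7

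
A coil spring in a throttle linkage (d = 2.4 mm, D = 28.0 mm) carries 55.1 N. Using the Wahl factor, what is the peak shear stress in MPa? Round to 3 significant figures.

319 MPa

Spring index C = D/d = 28.0/2.4 = 11.6667
K_W = (4C−1)/(4C−4) + 0.615/C = 45.667/42.667 + 0.0527 = 1.1230
τ₀ = 8FD/(πd³) = 8·55.1·28.0/(π·2.4³) = 12342.4/43.429 = 284.19 MPa
τ_max = K·τ₀ = 1.1230 × 284.19 = 319.16 MPa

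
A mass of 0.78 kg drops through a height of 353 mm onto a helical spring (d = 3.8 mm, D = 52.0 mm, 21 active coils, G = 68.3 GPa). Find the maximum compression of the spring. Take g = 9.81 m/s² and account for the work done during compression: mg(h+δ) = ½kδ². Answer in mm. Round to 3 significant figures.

k = Gd⁴/(8D³N_a) = (68.3×10³)(3.8⁴)/(8·52.0³·21) = 0.60289 N/mm
W = mg = 0.78 × 9.81 = 7.6518 N
½kδ² − Wδ − Wh = 0 → δ = (W + √(W² + 2kWh))/k
δ = (7.6518 + √(58.55 + 3256.9))/0.60289 = (7.6518 + 57.58)/0.60289 = 108.2 mm

108 mm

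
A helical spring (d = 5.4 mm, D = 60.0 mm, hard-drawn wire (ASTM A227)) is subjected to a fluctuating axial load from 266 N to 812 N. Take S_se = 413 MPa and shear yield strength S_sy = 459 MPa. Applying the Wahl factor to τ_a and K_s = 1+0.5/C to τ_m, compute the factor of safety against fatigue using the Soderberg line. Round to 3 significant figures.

0.522

C = D/d = 60.0/5.4 = 11.1111; K_W = (4C−1)/(4C−4)+0.615/C = 1.1295; K_s = 1+0.5/C = 1.0450
F_a = (F_max−F_min)/2 = 273 N; F_m = (F_max+F_min)/2 = 539 N
τ_a = K_W·8F_aD/(πd³) = 1.1295 × 264.89 = 299.21 MPa
τ_m = K_s·8F_mD/(πd³) = 1.0450 × 523 = 546.53 MPa
Soderberg: 1/n_f = τ_a/S_se + τ_m/S_sy = 299.21/413 + 546.53/459 = 0.72447 + 1.19070 = 1.9152
n_f = 1/1.9152 = 0.5221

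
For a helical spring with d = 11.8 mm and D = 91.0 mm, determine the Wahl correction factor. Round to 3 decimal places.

C = D/d = 91.0/11.8 = 7.7119
K_W = (4C−1)/(4C−4) + 0.615/C = 29.847/26.847 + 0.0797 = 1.1915

1.191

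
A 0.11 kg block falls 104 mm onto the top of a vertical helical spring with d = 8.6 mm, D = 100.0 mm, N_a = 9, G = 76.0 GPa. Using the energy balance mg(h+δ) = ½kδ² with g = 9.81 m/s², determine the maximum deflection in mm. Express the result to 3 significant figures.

k = Gd⁴/(8D³N_a) = (76.0×10³)(8.6⁴)/(8·100.0³·9) = 5.774 N/mm
W = mg = 0.11 × 9.81 = 1.0791 N
½kδ² − Wδ − Wh = 0 → δ = (W + √(W² + 2kWh))/k
δ = (1.0791 + √(1.1645 + 1295.98))/5.774 = (1.0791 + 36.016)/5.774 = 6.4245 mm

6.42 mm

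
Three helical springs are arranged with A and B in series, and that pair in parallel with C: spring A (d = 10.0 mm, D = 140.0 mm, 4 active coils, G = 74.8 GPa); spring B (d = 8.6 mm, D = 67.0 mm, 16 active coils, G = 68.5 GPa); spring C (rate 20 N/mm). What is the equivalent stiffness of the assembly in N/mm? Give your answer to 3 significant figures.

24.5 N/mm

k_A = Gd⁴/(8D³N_a) = (74.8×10³)(10.0⁴)/(8·140.0³·4) = 8.5186 N/mm
k_B = Gd⁴/(8D³N_a) = (68.5×10³)(8.6⁴)/(8·67.0³·16) = 9.7331 N/mm
Springs A,B series: k_AB = 1/(1/8.5186+1/9.7331) = 4.5427 N/mm; parallel with C: k_eq = 4.5427+20 = 24.543 N/mm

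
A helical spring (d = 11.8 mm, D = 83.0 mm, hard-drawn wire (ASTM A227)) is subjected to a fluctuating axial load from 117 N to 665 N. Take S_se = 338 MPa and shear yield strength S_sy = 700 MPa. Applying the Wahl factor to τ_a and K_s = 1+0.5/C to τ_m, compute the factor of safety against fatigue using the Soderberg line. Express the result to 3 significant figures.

4.92

C = D/d = 83.0/11.8 = 7.0339; K_W = (4C−1)/(4C−4)+0.615/C = 1.2117; K_s = 1+0.5/C = 1.0711
F_a = (F_max−F_min)/2 = 274 N; F_m = (F_max+F_min)/2 = 391 N
τ_a = K_W·8F_aD/(πd³) = 1.2117 × 35.247 = 42.71 MPa
τ_m = K_s·8F_mD/(πd³) = 1.0711 × 50.298 = 53.873 MPa
Soderberg: 1/n_f = τ_a/S_se + τ_m/S_sy = 42.71/338 + 53.873/700 = 0.12636 + 0.07696 = 0.20332
n_f = 1/0.20332 = 4.918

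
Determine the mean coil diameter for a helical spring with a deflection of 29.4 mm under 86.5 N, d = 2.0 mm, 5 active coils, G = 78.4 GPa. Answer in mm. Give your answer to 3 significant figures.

Required rate k = F/δ = 86.5/29.4 = 2.9422 N/mm
D = (Gd⁴/(8N_a·k))^(1/3) = (78.4×10³·2.0⁴/(8·5·2.9422))^(1/3)
  = (10658.8)^(1/3) = 22.0074 mm

22.0 mm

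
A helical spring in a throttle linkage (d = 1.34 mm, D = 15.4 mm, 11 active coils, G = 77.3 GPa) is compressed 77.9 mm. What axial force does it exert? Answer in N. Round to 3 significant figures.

k = Gd⁴/(8D³N_a) = (77.3×10³)(1.34⁴)/(8·15.4³·11) = 0.77545 N/mm
F = k·δ = 0.77545 × 77.9 = 60.408 N

60.4 N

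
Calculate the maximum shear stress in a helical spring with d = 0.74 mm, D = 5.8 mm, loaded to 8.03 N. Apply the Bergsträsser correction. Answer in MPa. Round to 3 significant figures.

Spring index C = D/d = 5.8/0.74 = 7.8378
K_B = (4C+2)/(4C−3) = 33.351/28.351 = 1.1764
τ₀ = 8FD/(πd³) = 8·8.03·5.8/(π·0.74³) = 372.592/1.273 = 292.68 MPa
τ_max = K·τ₀ = 1.1764 × 292.68 = 344.29 MPa

344 MPa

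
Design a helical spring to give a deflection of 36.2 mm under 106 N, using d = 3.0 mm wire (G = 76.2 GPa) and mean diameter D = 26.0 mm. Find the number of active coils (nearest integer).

15

Required rate k = F/δ = 106/36.2 = 2.9282 N/mm
N_a = Gd⁴/(8D³k) = (76.2×10³ × 3.0⁴)/(8 × 26.0³ × 2.9282)
    = 6.1722e+06 / 411725 = 14.99 → 15 coils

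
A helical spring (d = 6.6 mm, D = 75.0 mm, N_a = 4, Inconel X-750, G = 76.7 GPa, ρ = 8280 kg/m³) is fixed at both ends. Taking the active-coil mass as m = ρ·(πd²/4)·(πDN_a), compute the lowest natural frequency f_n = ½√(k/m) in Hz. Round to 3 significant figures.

k = Gd⁴/(8D³N_a) = (76.7×10³)(6.6⁴)/(8·75.0³·4) = 10.78 N/mm = 10780 N/m
Wire length L = πDN_a = π·75.0·4 = 942.48 mm
m = ρ·(πd²/4)·L = 8280 × 34.212×10⁻⁶ m² × 0.94248 m = 0.26698 kg
f_n = ½√(k/m) = 0.5·√(10780/0.26698) = 0.5·√(40379) = 100.47 Hz

100 Hz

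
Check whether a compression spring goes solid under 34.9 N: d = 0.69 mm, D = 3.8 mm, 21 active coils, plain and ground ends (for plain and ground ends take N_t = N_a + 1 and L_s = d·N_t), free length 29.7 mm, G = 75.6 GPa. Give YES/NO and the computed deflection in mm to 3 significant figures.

k = Gd⁴/(8D³N_a) = (75.6×10³)(0.69⁴)/(8·3.8³·21) = 1.8589 N/mm
N_t = 22; L_s = 0.69·22 = 15.18 mm; δ_solid = L₀ − L_s = 29.7 − 15.18 = 14.52 mm
δ = F/k = 34.9/1.8589 = 18.774 mm
δ ≥ δ_solid → spring goes solid

YES, δ = 18.8 mm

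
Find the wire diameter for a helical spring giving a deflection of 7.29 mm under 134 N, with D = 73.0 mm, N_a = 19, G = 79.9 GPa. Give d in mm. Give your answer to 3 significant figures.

Required rate k = F/δ = 134/7.29 = 18.381 N/mm
d = (8D³N_a·k / G)^(1/4) = (8·73.0³·19·18.381 / (79.9×10³))^0.25
  = (13603)^0.25 = 10.7997 mm

10.8 mm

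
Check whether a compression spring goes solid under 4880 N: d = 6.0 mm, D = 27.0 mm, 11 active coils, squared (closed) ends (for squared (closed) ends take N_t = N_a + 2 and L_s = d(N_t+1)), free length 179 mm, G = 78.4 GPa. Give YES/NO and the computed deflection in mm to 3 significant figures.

NO, δ = 83.2 mm

k = Gd⁴/(8D³N_a) = (78.4×10³)(6.0⁴)/(8·27.0³·11) = 58.661 N/mm
N_t = 13; L_s = 6.0·14 = 84 mm; δ_solid = L₀ − L_s = 179 − 84 = 95 mm
δ = F/k = 4880/58.661 = 83.19 mm
δ < δ_solid → spring does not go solid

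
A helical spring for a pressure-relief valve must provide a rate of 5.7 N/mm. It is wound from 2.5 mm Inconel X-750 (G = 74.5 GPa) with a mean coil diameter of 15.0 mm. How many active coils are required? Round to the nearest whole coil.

19

N_a = Gd⁴/(8D³k) = (74.5×10³ × 2.5⁴)/(8 × 15.0³ × 5.7)
    = 2.91016e+06 / 153900 = 18.91 → 19 coils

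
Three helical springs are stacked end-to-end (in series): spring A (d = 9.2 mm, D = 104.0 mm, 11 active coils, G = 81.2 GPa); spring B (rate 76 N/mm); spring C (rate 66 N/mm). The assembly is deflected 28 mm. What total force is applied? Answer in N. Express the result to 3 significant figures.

141 N

k_A = Gd⁴/(8D³N_a) = (81.2×10³)(9.2⁴)/(8·104.0³·11) = 5.8766 N/mm
Series: 1/k_eq = 1/5.8766 + 1/76 + 1/66 = 0.19848; k_eq = 5.0384 N/mm
F = k_eq·δ = 5.0384·28 = 141.07 N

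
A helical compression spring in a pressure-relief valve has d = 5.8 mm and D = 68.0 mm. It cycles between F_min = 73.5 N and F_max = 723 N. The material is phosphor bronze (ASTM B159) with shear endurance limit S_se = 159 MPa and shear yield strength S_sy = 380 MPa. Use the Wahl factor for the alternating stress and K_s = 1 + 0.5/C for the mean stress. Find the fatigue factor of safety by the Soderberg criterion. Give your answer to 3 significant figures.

0.333

C = D/d = 68.0/5.8 = 11.7241; K_W = (4C−1)/(4C−4)+0.615/C = 1.1224; K_s = 1+0.5/C = 1.0426
F_a = (F_max−F_min)/2 = 324.75 N; F_m = (F_max+F_min)/2 = 398.25 N
τ_a = K_W·8F_aD/(πd³) = 1.1224 × 288.21 = 323.49 MPa
τ_m = K_s·8F_mD/(πd³) = 1.0426 × 353.44 = 368.52 MPa
Soderberg: 1/n_f = τ_a/S_se + τ_m/S_sy = 323.49/159 + 368.52/380 = 2.03452 + 0.96978 = 3.0043
n_f = 1/3.0043 = 0.3329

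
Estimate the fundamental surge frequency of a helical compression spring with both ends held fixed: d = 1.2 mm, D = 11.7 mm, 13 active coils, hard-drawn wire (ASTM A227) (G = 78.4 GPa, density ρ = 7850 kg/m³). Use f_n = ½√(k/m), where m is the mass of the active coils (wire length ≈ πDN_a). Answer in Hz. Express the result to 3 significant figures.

k = Gd⁴/(8D³N_a) = (78.4×10³)(1.2⁴)/(8·11.7³·13) = 0.976 N/mm = 976 N/m
Wire length L = πDN_a = π·11.7·13 = 477.84 mm
m = ρ·(πd²/4)·L = 7850 × 1.131×10⁻⁶ m² × 0.47784 m = 0.0042423 kg
f_n = ½√(k/m) = 0.5·√(976/0.0042423) = 0.5·√(2.3006e+05) = 239.83 Hz

240 Hz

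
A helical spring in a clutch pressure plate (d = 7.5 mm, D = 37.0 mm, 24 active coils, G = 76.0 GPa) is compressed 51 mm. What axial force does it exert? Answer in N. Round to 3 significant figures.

k = Gd⁴/(8D³N_a) = (76.0×10³)(7.5⁴)/(8·37.0³·24) = 24.726 N/mm
F = k·δ = 24.726 × 51 = 1261 N

1260 N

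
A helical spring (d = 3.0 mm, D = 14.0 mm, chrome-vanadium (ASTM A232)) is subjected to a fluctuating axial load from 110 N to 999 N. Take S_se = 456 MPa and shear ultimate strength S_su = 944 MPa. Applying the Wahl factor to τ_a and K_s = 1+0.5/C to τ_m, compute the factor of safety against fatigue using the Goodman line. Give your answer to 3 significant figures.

0.388

C = D/d = 14.0/3.0 = 4.6667; K_W = (4C−1)/(4C−4)+0.615/C = 1.3363; K_s = 1+0.5/C = 1.1071
F_a = (F_max−F_min)/2 = 444.5 N; F_m = (F_max+F_min)/2 = 554.5 N
τ_a = K_W·8F_aD/(πd³) = 1.3363 × 586.92 = 784.31 MPa
τ_m = K_s·8F_mD/(πd³) = 1.1071 × 732.16 = 810.61 MPa
Goodman: 1/n_f = τ_a/S_se + τ_m/S_su = 784.31/456 + 810.61/944 = 1.71999 + 0.85869 = 2.5787
n_f = 1/2.5787 = 0.3878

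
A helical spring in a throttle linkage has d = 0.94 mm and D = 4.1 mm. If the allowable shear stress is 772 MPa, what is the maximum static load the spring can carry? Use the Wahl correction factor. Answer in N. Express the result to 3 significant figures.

C = D/d = 4.1/0.94 = 4.3617
K_W = (4C−1)/(4C−4) + 0.615/C = 16.447/13.447 + 0.1410 = 1.3641
τ_max = K·8FD/(πd³) → F_max = τ_allow·πd³/(8DK)
F_max = 772·π·0.94³/(8·4.1·1.3641) = 2014.4/44.743 = 45.023 N

45.0 N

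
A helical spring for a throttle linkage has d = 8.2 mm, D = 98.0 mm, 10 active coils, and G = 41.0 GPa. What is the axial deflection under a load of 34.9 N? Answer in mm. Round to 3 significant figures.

14.2 mm

k = Gd⁴/(8D³N_a) = (41.0×10³)(8.2⁴)/(8·98.0³·10) = 2.4619 N/mm
δ = F/k = 34.9 / 2.4619 = 14.176 mm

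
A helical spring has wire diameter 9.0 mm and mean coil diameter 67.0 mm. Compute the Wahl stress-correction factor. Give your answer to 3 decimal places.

1.199

C = D/d = 67.0/9.0 = 7.4444
K_W = (4C−1)/(4C−4) + 0.615/C = 28.778/25.778 + 0.0826 = 1.1990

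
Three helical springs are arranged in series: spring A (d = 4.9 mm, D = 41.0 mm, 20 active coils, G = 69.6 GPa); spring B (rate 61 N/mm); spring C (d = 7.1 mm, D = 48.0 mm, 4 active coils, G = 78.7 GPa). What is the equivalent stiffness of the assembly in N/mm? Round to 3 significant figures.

k_A = Gd⁴/(8D³N_a) = (69.6×10³)(4.9⁴)/(8·41.0³·20) = 3.6385 N/mm
k_C = Gd⁴/(8D³N_a) = (78.7×10³)(7.1⁴)/(8·48.0³·4) = 56.511 N/mm
Series: 1/k_eq = 1/3.6385 + 1/61 + 1/56.511 = 0.30893; k_eq = 3.237 N/mm

3.24 N/mm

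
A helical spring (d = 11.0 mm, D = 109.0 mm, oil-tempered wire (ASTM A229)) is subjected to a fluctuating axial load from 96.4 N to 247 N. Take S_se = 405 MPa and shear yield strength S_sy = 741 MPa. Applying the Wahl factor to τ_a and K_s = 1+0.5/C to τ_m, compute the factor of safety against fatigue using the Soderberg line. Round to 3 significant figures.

C = D/d = 109.0/11.0 = 9.9091; K_W = (4C−1)/(4C−4)+0.615/C = 1.1462; K_s = 1+0.5/C = 1.0505
F_a = (F_max−F_min)/2 = 75.3 N; F_m = (F_max+F_min)/2 = 171.7 N
τ_a = K_W·8F_aD/(πd³) = 1.1462 × 15.703 = 18 MPa
τ_m = K_s·8F_mD/(πd³) = 1.0505 × 35.806 = 37.613 MPa
Soderberg: 1/n_f = τ_a/S_se + τ_m/S_sy = 18/405 + 37.613/741 = 0.04444 + 0.05076 = 0.095203
n_f = 1/0.095203 = 10.5

10.5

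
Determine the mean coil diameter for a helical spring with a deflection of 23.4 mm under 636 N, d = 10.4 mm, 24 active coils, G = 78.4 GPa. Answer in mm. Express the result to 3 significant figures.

56.0 mm

Required rate k = F/δ = 636/23.4 = 27.179 N/mm
D = (Gd⁴/(8N_a·k))^(1/3) = (78.4×10³·10.4⁴/(8·24·27.179))^(1/3)
  = (175755)^(1/3) = 56.0147 mm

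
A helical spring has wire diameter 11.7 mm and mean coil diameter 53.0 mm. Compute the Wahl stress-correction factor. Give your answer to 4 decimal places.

C = D/d = 53.0/11.7 = 4.5299
K_W = (4C−1)/(4C−4) + 0.615/C = 17.120/14.120 + 0.1358 = 1.3482

1.3482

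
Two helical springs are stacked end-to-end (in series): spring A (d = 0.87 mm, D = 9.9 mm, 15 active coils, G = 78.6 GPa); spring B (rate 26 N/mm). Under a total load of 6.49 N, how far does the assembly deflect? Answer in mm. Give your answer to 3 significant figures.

k_A = Gd⁴/(8D³N_a) = (78.6×10³)(0.87⁴)/(8·9.9³·15) = 0.38673 N/mm
Series: 1/k_eq = 1/0.38673 + 1/26 = 2.6242; k_eq = 0.38107 N/mm
δ = F/k_eq = 6.49/0.38107 = 17.031 mm

17.0 mm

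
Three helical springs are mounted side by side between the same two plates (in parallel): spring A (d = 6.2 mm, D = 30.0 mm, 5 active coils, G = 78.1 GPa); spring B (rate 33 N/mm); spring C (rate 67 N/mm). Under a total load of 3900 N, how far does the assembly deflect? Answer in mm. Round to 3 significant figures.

k_A = Gd⁴/(8D³N_a) = (78.1×10³)(6.2⁴)/(8·30.0³·5) = 106.85 N/mm
Parallel: k_eq = 106.85 + 33 + 67 = 206.85 N/mm
δ = F/k_eq = 3900/206.85 = 18.854 mm

18.9 mm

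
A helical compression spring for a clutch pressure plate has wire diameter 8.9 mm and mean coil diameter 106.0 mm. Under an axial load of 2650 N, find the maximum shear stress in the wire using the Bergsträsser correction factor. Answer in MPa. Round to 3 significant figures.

1130 MPa

Spring index C = D/d = 106.0/8.9 = 11.9101
K_B = (4C+2)/(4C−3) = 49.640/44.640 = 1.1120
τ₀ = 8FD/(πd³) = 8·2650·106.0/(π·8.9³) = 2.2472e+06/2214.7 = 1014.7 MPa
τ_max = K·τ₀ = 1.1120 × 1014.7 = 1128.3 MPa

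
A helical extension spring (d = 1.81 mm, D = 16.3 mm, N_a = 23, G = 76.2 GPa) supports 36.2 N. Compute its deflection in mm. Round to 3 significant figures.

k = Gd⁴/(8D³N_a) = (76.2×10³)(1.81⁴)/(8·16.3³·23) = 1.0263 N/mm
δ = F/k = 36.2 / 1.0263 = 35.271 mm

35.3 mm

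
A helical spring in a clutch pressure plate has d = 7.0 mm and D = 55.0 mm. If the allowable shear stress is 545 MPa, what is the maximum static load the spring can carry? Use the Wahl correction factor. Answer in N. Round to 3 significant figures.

C = D/d = 55.0/7.0 = 7.8571
K_W = (4C−1)/(4C−4) + 0.615/C = 30.429/27.429 + 0.0783 = 1.1876
τ_max = K·8FD/(πd³) → F_max = τ_allow·πd³/(8DK)
F_max = 545·π·7.0³/(8·55.0·1.1876) = 5.8727e+05/522.57 = 1123.8 N

1120 N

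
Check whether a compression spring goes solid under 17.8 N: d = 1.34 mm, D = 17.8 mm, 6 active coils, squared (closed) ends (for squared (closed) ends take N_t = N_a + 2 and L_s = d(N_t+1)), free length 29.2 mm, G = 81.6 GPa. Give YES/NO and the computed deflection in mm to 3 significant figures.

k = Gd⁴/(8D³N_a) = (81.6×10³)(1.34⁴)/(8·17.8³·6) = 0.97187 N/mm
N_t = 8; L_s = 1.34·9 = 12.06 mm; δ_solid = L₀ − L_s = 29.2 − 12.06 = 17.14 mm
δ = F/k = 17.8/0.97187 = 18.315 mm
δ ≥ δ_solid → spring goes solid

YES, δ = 18.3 mm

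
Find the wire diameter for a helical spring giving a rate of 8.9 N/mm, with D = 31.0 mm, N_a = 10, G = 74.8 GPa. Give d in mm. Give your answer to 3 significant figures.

d = (8D³N_a·k / G)^(1/4) = (8·31.0³·10·8.9 / (74.8×10³))^0.25
  = (283.57)^0.25 = 4.1036 mm

4.10 mm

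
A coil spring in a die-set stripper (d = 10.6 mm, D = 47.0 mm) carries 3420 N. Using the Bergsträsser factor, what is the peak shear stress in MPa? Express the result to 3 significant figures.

460 MPa

Spring index C = D/d = 47.0/10.6 = 4.4340
K_B = (4C+2)/(4C−3) = 19.736/14.736 = 1.3393
τ₀ = 8FD/(πd³) = 8·3420·47.0/(π·10.6³) = 1.28592e+06/3741.7 = 343.67 MPa
τ_max = K·τ₀ = 1.3393 × 343.67 = 460.29 MPa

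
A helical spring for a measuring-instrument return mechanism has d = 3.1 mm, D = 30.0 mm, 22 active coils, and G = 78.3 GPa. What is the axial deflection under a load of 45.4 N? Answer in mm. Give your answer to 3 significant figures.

k = Gd⁴/(8D³N_a) = (78.3×10³)(3.1⁴)/(8·30.0³·22) = 1.5217 N/mm
δ = F/k = 45.4 / 1.5217 = 29.835 mm

29.8 mm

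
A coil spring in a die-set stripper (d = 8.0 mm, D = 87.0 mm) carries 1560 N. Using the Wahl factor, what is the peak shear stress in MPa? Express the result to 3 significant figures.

Spring index C = D/d = 87.0/8.0 = 10.8750
K_W = (4C−1)/(4C−4) + 0.615/C = 42.500/39.500 + 0.0566 = 1.1325
τ₀ = 8FD/(πd³) = 8·1560·87.0/(π·8.0³) = 1.08576e+06/1608.5 = 675.02 MPa
τ_max = K·τ₀ = 1.1325 × 675.02 = 764.46 MPa

764 MPa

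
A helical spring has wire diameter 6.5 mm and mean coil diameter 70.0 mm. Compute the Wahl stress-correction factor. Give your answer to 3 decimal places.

C = D/d = 70.0/6.5 = 10.7692
K_W = (4C−1)/(4C−4) + 0.615/C = 42.077/39.077 + 0.0571 = 1.1339

1.134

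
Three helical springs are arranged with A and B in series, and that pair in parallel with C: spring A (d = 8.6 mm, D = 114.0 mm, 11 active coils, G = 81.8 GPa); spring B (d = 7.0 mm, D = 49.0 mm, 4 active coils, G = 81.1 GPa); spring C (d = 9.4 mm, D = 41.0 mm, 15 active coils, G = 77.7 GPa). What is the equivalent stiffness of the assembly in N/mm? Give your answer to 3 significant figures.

k_A = Gd⁴/(8D³N_a) = (81.8×10³)(8.6⁴)/(8·114.0³·11) = 3.432 N/mm
k_B = Gd⁴/(8D³N_a) = (81.1×10³)(7.0⁴)/(8·49.0³·4) = 51.722 N/mm
k_C = Gd⁴/(8D³N_a) = (77.7×10³)(9.4⁴)/(8·41.0³·15) = 73.35 N/mm
Springs A,B series: k_AB = 1/(1/3.432+1/51.722) = 3.2185 N/mm; parallel with C: k_eq = 3.2185+73.35 = 76.568 N/mm

76.6 N/mm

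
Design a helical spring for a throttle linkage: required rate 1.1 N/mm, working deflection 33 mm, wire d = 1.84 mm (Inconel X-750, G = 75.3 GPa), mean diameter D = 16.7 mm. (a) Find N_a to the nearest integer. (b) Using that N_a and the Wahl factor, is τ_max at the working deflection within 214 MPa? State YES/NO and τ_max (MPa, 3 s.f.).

(a) 21 coils; (b) NO, τ_max = 288 MPa

N_a = Gd⁴/(8D³k) = (75.3×10³)(1.84⁴)/(8·16.7³·1.1) = 21.06 → N_a = 21
Actual rate k = Gd⁴/(8D³·21) = 1.1031 N/mm
Working load F = kδ = 1.1031·33 = 36.402 N
C = 16.7/1.84 = 9.0761; K_W = (4C−1)/(4C−4)+0.615/C = 1.1606
τ_max = K_W·8FD/(πd³) = 1.1606·248.5 = 288.41 MPa
τ_max > 214 MPa → exceeds allowable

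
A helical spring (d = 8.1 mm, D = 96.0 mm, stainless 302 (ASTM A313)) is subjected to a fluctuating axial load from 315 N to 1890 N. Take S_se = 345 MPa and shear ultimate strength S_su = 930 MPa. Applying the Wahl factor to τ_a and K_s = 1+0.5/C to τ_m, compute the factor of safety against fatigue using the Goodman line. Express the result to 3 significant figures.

0.573

C = D/d = 96.0/8.1 = 11.8519; K_W = (4C−1)/(4C−4)+0.615/C = 1.1210; K_s = 1+0.5/C = 1.0422
F_a = (F_max−F_min)/2 = 787.5 N; F_m = (F_max+F_min)/2 = 1102.5 N
τ_a = K_W·8F_aD/(πd³) = 1.1210 × 362.25 = 406.08 MPa
τ_m = K_s·8F_mD/(πd³) = 1.0422 × 507.15 = 528.54 MPa
Goodman: 1/n_f = τ_a/S_se + τ_m/S_su = 406.08/345 + 528.54/930 = 1.17705 + 0.56833 = 1.7454
n_f = 1/1.7454 = 0.5729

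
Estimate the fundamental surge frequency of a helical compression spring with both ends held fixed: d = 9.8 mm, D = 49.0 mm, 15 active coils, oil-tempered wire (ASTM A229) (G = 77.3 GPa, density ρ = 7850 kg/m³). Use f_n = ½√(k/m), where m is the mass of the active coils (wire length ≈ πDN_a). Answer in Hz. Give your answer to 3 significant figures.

96.1 Hz

k = Gd⁴/(8D³N_a) = (77.3×10³)(9.8⁴)/(8·49.0³·15) = 50.503 N/mm = 50503 N/m
Wire length L = πDN_a = π·49.0·15 = 2309.1 mm
m = ρ·(πd²/4)·L = 7850 × 75.43×10⁻⁶ m² × 2.3091 m = 1.3673 kg
f_n = ½√(k/m) = 0.5·√(50503/1.3673) = 0.5·√(36937) = 96.095 Hz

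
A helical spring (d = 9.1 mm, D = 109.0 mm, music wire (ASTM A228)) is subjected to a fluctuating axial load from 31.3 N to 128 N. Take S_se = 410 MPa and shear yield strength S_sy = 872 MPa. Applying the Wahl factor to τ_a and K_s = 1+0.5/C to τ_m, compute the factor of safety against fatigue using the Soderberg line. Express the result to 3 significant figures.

C = D/d = 109.0/9.1 = 11.9780; K_W = (4C−1)/(4C−4)+0.615/C = 1.1197; K_s = 1+0.5/C = 1.0417
F_a = (F_max−F_min)/2 = 48.35 N; F_m = (F_max+F_min)/2 = 79.65 N
τ_a = K_W·8F_aD/(πd³) = 1.1197 × 17.809 = 19.94 MPa
τ_m = K_s·8F_mD/(πd³) = 1.0417 × 29.338 = 30.562 MPa
Soderberg: 1/n_f = τ_a/S_se + τ_m/S_sy = 19.94/410 + 30.562/872 = 0.04863 + 0.03505 = 0.083683
n_f = 1/0.083683 = 11.95

11.9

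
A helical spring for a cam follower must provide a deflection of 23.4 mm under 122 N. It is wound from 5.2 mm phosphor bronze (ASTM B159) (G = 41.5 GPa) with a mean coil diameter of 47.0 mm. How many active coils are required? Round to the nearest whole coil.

7

Required rate k = F/δ = 122/23.4 = 5.2137 N/mm
N_a = Gd⁴/(8D³k) = (41.5×10³ × 5.2⁴)/(8 × 47.0³ × 5.2137)
    = 3.03432e+07 / 4.3304e+06 = 7.007 → 7 coils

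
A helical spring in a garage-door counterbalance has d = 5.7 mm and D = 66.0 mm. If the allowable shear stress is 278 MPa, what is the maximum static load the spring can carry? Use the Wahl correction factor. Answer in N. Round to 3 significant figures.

C = D/d = 66.0/5.7 = 11.5789
K_W = (4C−1)/(4C−4) + 0.615/C = 45.316/42.316 + 0.0531 = 1.1240
τ_max = K·8FD/(πd³) → F_max = τ_allow·πd³/(8DK)
F_max = 278·π·5.7³/(8·66.0·1.1240) = 1.6174e+05/593.48 = 272.53 N

273 N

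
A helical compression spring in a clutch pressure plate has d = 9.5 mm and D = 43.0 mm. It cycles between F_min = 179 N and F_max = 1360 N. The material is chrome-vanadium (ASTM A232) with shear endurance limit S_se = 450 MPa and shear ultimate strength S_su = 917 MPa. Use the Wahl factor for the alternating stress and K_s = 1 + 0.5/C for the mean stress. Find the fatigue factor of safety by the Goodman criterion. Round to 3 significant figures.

2.90

C = D/d = 43.0/9.5 = 4.5263; K_W = (4C−1)/(4C−4)+0.615/C = 1.3486; K_s = 1+0.5/C = 1.1105
F_a = (F_max−F_min)/2 = 590.5 N; F_m = (F_max+F_min)/2 = 769.5 N
τ_a = K_W·8F_aD/(πd³) = 1.3486 × 75.415 = 101.7 MPa
τ_m = K_s·8F_mD/(πd³) = 1.1105 × 98.276 = 109.13 MPa
Goodman: 1/n_f = τ_a/S_se + τ_m/S_su = 101.7/450 + 109.13/917 = 0.22600 + 0.11901 = 0.34501
n_f = 1/0.34501 = 2.898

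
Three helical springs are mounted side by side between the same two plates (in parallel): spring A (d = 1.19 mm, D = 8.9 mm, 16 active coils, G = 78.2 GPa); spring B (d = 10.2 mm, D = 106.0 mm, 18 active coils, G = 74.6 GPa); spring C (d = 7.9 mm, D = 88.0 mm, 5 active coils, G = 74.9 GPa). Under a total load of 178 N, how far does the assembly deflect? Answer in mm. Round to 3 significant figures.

k_A = Gd⁴/(8D³N_a) = (78.2×10³)(1.19⁴)/(8·8.9³·16) = 1.7379 N/mm
k_B = Gd⁴/(8D³N_a) = (74.6×10³)(10.2⁴)/(8·106.0³·18) = 4.7082 N/mm
k_C = Gd⁴/(8D³N_a) = (74.9×10³)(7.9⁴)/(8·88.0³·5) = 10.702 N/mm
Parallel: k_eq = 1.7379 + 4.7082 + 10.702 = 17.149 N/mm
δ = F/k_eq = 178/17.149 = 10.38 mm

10.4 mm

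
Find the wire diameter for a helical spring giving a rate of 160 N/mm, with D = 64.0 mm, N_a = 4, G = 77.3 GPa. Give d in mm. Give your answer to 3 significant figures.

11.5 mm

d = (8D³N_a·k / G)^(1/4) = (8·64.0³·4·160 / (77.3×10³))^0.25
  = (17363)^0.25 = 11.4791 mm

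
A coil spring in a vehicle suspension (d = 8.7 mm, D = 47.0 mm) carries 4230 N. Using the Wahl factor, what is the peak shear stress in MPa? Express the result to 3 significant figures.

987 MPa

Spring index C = D/d = 47.0/8.7 = 5.4023
K_W = (4C−1)/(4C−4) + 0.615/C = 20.609/17.609 + 0.1138 = 1.2842
τ₀ = 8FD/(πd³) = 8·4230·47.0/(π·8.7³) = 1.59048e+06/2068.7 = 768.81 MPa
τ_max = K·τ₀ = 1.2842 × 768.81 = 987.31 MPa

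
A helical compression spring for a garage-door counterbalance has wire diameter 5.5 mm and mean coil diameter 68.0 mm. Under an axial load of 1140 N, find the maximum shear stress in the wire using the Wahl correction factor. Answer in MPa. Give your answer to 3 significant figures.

1320 MPa

Spring index C = D/d = 68.0/5.5 = 12.3636
K_W = (4C−1)/(4C−4) + 0.615/C = 48.455/45.455 + 0.0497 = 1.1157
τ₀ = 8FD/(πd³) = 8·1140·68.0/(π·5.5³) = 620160/522.68 = 1186.5 MPa
τ_max = K·τ₀ = 1.1157 × 1186.5 = 1323.8 MPa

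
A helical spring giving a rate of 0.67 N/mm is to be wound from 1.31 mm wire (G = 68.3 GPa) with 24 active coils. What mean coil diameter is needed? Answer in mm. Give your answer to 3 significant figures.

11.6 mm

D = (Gd⁴/(8N_a·k))^(1/3) = (68.3×10³·1.31⁴/(8·24·0.67))^(1/3)
  = (1563.62)^(1/3) = 11.6067 mm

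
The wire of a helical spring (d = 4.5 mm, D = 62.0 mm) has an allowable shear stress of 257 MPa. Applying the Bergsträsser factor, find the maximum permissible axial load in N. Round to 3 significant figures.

135 N

C = D/d = 62.0/4.5 = 13.7778
K_B = (4C+2)/(4C−3) = 57.111/52.111 = 1.0959
τ_max = K·8FD/(πd³) → F_max = τ_allow·πd³/(8DK)
F_max = 257·π·4.5³/(8·62.0·1.0959) = 73573/543.59 = 135.35 N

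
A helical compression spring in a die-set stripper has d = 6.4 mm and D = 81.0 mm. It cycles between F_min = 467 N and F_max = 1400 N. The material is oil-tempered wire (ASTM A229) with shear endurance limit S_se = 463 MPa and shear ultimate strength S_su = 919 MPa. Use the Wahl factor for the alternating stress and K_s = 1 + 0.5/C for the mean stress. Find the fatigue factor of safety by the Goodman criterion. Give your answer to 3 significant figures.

0.584

C = D/d = 81.0/6.4 = 12.6562; K_W = (4C−1)/(4C−4)+0.615/C = 1.1129; K_s = 1+0.5/C = 1.0395
F_a = (F_max−F_min)/2 = 466.5 N; F_m = (F_max+F_min)/2 = 933.5 N
τ_a = K_W·8F_aD/(πd³) = 1.1129 × 367.06 = 408.51 MPa
τ_m = K_s·8F_mD/(πd³) = 1.0395 × 734.51 = 763.53 MPa
Goodman: 1/n_f = τ_a/S_se + τ_m/S_su = 408.51/463 + 763.53/919 = 0.88232 + 0.83083 = 1.7131
n_f = 1/1.7131 = 0.5837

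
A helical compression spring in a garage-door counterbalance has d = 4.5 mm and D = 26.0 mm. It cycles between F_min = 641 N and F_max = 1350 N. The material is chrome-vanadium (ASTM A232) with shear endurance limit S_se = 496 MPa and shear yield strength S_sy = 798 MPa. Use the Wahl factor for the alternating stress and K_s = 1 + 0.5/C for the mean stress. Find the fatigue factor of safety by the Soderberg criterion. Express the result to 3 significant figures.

C = D/d = 26.0/4.5 = 5.7778; K_W = (4C−1)/(4C−4)+0.615/C = 1.2634; K_s = 1+0.5/C = 1.0865
F_a = (F_max−F_min)/2 = 354.5 N; F_m = (F_max+F_min)/2 = 995.5 N
τ_a = K_W·8F_aD/(πd³) = 1.2634 × 257.57 = 325.42 MPa
τ_m = K_s·8F_mD/(πd³) = 1.0865 × 723.3 = 785.89 MPa
Soderberg: 1/n_f = τ_a/S_se + τ_m/S_sy = 325.42/496 + 785.89/798 = 0.65608 + 0.98483 = 1.6409
n_f = 1/1.6409 = 0.6094

0.609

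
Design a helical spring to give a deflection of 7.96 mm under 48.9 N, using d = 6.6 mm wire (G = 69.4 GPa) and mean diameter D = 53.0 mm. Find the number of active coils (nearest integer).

Required rate k = F/δ = 48.9/7.96 = 6.1432 N/mm
N_a = Gd⁴/(8D³k) = (69.4×10³ × 6.6⁴)/(8 × 53.0³ × 6.1432)
    = 1.31685e+08 / 7.31667e+06 = 18 → 18 coils

18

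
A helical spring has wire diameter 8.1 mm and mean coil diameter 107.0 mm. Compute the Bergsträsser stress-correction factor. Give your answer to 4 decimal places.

1.1003

C = D/d = 107.0/8.1 = 13.2099
K_B = (4C+2)/(4C−3) = 54.840/49.840 = 1.1003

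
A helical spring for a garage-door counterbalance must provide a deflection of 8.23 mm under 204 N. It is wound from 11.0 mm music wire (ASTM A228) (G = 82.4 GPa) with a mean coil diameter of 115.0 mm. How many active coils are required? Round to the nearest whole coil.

Required rate k = F/δ = 204/8.23 = 24.787 N/mm
N_a = Gd⁴/(8D³k) = (82.4×10³ × 11.0⁴)/(8 × 115.0³ × 24.787)
    = 1.20642e+09 / 3.01588e+08 = 4 → 4 coils

4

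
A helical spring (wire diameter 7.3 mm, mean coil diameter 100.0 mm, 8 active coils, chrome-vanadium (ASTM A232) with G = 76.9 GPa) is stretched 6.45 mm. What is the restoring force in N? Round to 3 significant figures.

k = Gd⁴/(8D³N_a) = (76.9×10³)(7.3⁴)/(8·100.0³·8) = 3.4122 N/mm
F = k·δ = 3.4122 × 6.45 = 22.009 N

22.0 N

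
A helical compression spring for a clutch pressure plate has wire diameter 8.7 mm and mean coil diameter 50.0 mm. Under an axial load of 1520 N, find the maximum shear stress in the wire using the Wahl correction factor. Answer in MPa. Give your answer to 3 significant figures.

372 MPa

Spring index C = D/d = 50.0/8.7 = 5.7471
K_W = (4C−1)/(4C−4) + 0.615/C = 21.989/18.989 + 0.1070 = 1.2650
τ₀ = 8FD/(πd³) = 8·1520·50.0/(π·8.7³) = 608000/2068.7 = 293.9 MPa
τ_max = K·τ₀ = 1.2650 × 293.9 = 371.78 MPa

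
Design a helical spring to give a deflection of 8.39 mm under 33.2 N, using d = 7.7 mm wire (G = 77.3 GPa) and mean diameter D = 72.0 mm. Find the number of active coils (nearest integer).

Required rate k = F/δ = 33.2/8.39 = 3.9571 N/mm
N_a = Gd⁴/(8D³k) = (77.3×10³ × 7.7⁴)/(8 × 72.0³ × 3.9571)
    = 2.71733e+08 / 1.18158e+07 = 23 → 23 coils

23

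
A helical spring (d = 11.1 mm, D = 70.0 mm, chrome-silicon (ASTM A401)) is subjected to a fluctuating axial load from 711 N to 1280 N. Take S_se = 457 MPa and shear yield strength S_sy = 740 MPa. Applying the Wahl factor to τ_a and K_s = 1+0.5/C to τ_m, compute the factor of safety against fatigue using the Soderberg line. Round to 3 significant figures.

C = D/d = 70.0/11.1 = 6.3063; K_W = (4C−1)/(4C−4)+0.615/C = 1.2389; K_s = 1+0.5/C = 1.0793
F_a = (F_max−F_min)/2 = 284.5 N; F_m = (F_max+F_min)/2 = 995.5 N
τ_a = K_W·8F_aD/(πd³) = 1.2389 × 37.081 = 45.938 MPa
τ_m = K_s·8F_mD/(πd³) = 1.0793 × 129.75 = 140.04 MPa
Soderberg: 1/n_f = τ_a/S_se + τ_m/S_sy = 45.938/457 + 140.04/740 = 0.10052 + 0.18924 = 0.28976
n_f = 1/0.28976 = 3.451

3.45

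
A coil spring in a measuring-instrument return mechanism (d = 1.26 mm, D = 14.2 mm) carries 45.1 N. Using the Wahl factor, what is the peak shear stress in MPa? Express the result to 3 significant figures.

Spring index C = D/d = 14.2/1.26 = 11.2698
K_W = (4C−1)/(4C−4) + 0.615/C = 44.079/41.079 + 0.0546 = 1.1276
τ₀ = 8FD/(πd³) = 8·45.1·14.2/(π·1.26³) = 5123.36/6.2844 = 815.25 MPa
τ_max = K·τ₀ = 1.1276 × 815.25 = 919.28 MPa

919 MPa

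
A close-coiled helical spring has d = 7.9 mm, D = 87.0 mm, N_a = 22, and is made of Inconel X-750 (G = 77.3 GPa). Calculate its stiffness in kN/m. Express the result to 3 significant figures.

k = Gd⁴/(8D³N_a) = (77.3×10³ × 7.9⁴) / (8 × 87.0³ × 22)
  = 3.01084e+08 / 1.15897e+08 = 2.5979 N/mm

2.60 kN/m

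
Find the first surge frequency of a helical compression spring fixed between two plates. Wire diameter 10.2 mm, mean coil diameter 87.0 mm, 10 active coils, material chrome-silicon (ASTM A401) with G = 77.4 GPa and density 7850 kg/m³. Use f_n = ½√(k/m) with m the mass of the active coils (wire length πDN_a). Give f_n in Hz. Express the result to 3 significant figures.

k = Gd⁴/(8D³N_a) = (77.4×10³)(10.2⁴)/(8·87.0³·10) = 15.904 N/mm = 15904 N/m
Wire length L = πDN_a = π·87.0·10 = 2733.2 mm
m = ρ·(πd²/4)·L = 7850 × 81.713×10⁻⁶ m² × 2.7332 m = 1.7532 kg
f_n = ½√(k/m) = 0.5·√(15904/1.7532) = 0.5·√(9071.2) = 47.621 Hz

47.6 Hz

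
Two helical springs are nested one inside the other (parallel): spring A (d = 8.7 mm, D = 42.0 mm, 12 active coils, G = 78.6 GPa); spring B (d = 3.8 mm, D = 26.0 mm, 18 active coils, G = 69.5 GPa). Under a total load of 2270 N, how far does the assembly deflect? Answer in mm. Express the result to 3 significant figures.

32.9 mm

k_A = Gd⁴/(8D³N_a) = (78.6×10³)(8.7⁴)/(8·42.0³·12) = 63.311 N/mm
k_B = Gd⁴/(8D³N_a) = (69.5×10³)(3.8⁴)/(8·26.0³·18) = 5.7258 N/mm
Parallel: k_eq = 63.311 + 5.7258 = 69.037 N/mm
δ = F/k_eq = 2270/69.037 = 32.881 mm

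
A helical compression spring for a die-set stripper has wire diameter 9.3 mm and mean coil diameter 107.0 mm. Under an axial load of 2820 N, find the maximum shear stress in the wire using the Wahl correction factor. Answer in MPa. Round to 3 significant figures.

Spring index C = D/d = 107.0/9.3 = 11.5054
K_W = (4C−1)/(4C−4) + 0.615/C = 45.022/42.022 + 0.0535 = 1.1248
τ₀ = 8FD/(πd³) = 8·2820·107.0/(π·9.3³) = 2.41392e+06/2527 = 955.27 MPa
τ_max = K·τ₀ = 1.1248 × 955.27 = 1074.5 MPa

1070 MPa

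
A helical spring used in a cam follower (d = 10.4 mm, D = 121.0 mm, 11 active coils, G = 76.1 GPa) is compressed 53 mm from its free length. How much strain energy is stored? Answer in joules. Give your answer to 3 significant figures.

8.02 J

k = Gd⁴/(8D³N_a) = (76.1×10³)(10.4⁴)/(8·121.0³·11) = 5.7106 N/mm
U = ½kδ² = 0.5 × 5.7106 × 53² = 8020.5 N·mm = 8.0205 J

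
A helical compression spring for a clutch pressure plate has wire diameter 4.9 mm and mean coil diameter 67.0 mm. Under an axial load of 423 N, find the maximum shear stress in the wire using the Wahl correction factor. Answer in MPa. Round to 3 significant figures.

Spring index C = D/d = 67.0/4.9 = 13.6735
K_W = (4C−1)/(4C−4) + 0.615/C = 53.694/50.694 + 0.0450 = 1.1042
τ₀ = 8FD/(πd³) = 8·423·67.0/(π·4.9³) = 226728/369.61 = 613.43 MPa
τ_max = K·τ₀ = 1.1042 × 613.43 = 677.33 MPa

677 MPa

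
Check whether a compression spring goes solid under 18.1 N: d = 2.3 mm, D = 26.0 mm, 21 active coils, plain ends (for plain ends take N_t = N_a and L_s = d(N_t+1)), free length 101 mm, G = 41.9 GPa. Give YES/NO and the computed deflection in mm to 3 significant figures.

NO, δ = 45.6 mm

k = Gd⁴/(8D³N_a) = (41.9×10³)(2.3⁴)/(8·26.0³·21) = 0.3971 N/mm
N_t = 21; L_s = 2.3·22 = 50.6 mm; δ_solid = L₀ − L_s = 101 − 50.6 = 50.4 mm
δ = F/k = 18.1/0.3971 = 45.581 mm
δ < δ_solid → spring does not go solid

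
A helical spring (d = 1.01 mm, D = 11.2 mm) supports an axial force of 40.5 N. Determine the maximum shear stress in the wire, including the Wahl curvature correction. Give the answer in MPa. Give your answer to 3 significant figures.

1270 MPa

Spring index C = D/d = 11.2/1.01 = 11.0891
K_W = (4C−1)/(4C−4) + 0.615/C = 43.356/40.356 + 0.0555 = 1.1298
τ₀ = 8FD/(πd³) = 8·40.5·11.2/(π·1.01³) = 3628.8/3.2368 = 1121.1 MPa
τ_max = K·τ₀ = 1.1298 × 1121.1 = 1266.6 MPa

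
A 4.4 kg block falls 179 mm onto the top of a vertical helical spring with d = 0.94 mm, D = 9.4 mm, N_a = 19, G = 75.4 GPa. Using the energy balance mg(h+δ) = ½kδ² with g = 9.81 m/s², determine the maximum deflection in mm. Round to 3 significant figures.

297 mm

k = Gd⁴/(8D³N_a) = (75.4×10³)(0.94⁴)/(8·9.4³·19) = 0.46629 N/mm
W = mg = 4.4 × 9.81 = 43.164 N
½kδ² − Wδ − Wh = 0 → δ = (W + √(W² + 2kWh))/k
δ = (43.164 + √(1863.1 + 7205.44))/0.46629 = (43.164 + 95.229)/0.46629 = 296.8 mm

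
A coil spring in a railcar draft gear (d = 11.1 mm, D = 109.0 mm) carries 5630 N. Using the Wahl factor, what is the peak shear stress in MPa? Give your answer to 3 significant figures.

Spring index C = D/d = 109.0/11.1 = 9.8198
K_W = (4C−1)/(4C−4) + 0.615/C = 38.279/35.279 + 0.0626 = 1.1477
τ₀ = 8FD/(πd³) = 8·5630·109.0/(π·11.1³) = 4.90936e+06/4296.5 = 1142.6 MPa
τ_max = K·τ₀ = 1.1477 × 1142.6 = 1311.4 MPa

1310 MPa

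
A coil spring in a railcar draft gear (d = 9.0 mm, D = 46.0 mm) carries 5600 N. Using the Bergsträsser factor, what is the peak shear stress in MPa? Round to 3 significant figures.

Spring index C = D/d = 46.0/9.0 = 5.1111
K_B = (4C+2)/(4C−3) = 22.444/17.444 = 1.2866
τ₀ = 8FD/(πd³) = 8·5600·46.0/(π·9.0³) = 2.0608e+06/2290.2 = 899.83 MPa
τ_max = K·τ₀ = 1.2866 × 899.83 = 1157.7 MPa

1160 MPa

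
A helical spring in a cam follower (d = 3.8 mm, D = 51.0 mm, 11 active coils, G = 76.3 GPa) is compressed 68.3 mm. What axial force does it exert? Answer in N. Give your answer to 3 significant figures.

k = Gd⁴/(8D³N_a) = (76.3×10³)(3.8⁴)/(8·51.0³·11) = 1.3629 N/mm
F = k·δ = 1.3629 × 68.3 = 93.086 N

93.1 N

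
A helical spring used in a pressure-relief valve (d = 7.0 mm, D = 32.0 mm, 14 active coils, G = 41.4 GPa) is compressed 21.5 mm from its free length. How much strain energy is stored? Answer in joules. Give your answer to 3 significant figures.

6.26 J

k = Gd⁴/(8D³N_a) = (41.4×10³)(7.0⁴)/(8·32.0³·14) = 27.085 N/mm
U = ½kδ² = 0.5 × 27.085 × 21.5² = 6260 N·mm = 6.26 J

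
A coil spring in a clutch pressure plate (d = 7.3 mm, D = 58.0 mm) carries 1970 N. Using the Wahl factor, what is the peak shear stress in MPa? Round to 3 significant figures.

Spring index C = D/d = 58.0/7.3 = 7.9452
K_W = (4C−1)/(4C−4) + 0.615/C = 30.781/27.781 + 0.0774 = 1.1854
τ₀ = 8FD/(πd³) = 8·1970·58.0/(π·7.3³) = 914080/1222.1 = 747.94 MPa
τ_max = K·τ₀ = 1.1854 × 747.94 = 886.6 MPa

887 MPa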